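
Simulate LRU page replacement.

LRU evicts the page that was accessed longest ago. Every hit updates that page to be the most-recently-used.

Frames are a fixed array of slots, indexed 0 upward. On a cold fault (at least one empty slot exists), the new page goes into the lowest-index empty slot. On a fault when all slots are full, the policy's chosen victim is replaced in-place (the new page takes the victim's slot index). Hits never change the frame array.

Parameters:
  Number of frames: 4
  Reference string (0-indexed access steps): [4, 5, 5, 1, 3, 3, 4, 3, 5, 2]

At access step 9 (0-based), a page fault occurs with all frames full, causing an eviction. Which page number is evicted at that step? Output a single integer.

Step 0: ref 4 -> FAULT, frames=[4,-,-,-]
Step 1: ref 5 -> FAULT, frames=[4,5,-,-]
Step 2: ref 5 -> HIT, frames=[4,5,-,-]
Step 3: ref 1 -> FAULT, frames=[4,5,1,-]
Step 4: ref 3 -> FAULT, frames=[4,5,1,3]
Step 5: ref 3 -> HIT, frames=[4,5,1,3]
Step 6: ref 4 -> HIT, frames=[4,5,1,3]
Step 7: ref 3 -> HIT, frames=[4,5,1,3]
Step 8: ref 5 -> HIT, frames=[4,5,1,3]
Step 9: ref 2 -> FAULT, evict 1, frames=[4,5,2,3]
At step 9: evicted page 1

Answer: 1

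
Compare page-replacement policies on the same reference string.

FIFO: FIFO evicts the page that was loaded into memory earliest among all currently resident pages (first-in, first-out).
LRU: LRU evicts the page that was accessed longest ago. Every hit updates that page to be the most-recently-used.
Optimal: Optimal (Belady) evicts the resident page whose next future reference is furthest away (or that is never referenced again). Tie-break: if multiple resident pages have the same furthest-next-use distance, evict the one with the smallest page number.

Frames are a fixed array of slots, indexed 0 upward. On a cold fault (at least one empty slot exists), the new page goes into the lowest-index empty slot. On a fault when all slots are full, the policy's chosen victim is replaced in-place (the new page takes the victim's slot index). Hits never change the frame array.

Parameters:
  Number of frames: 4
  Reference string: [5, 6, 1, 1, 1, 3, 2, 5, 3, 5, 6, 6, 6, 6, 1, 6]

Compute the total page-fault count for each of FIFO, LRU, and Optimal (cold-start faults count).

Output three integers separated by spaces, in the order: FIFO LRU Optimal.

Answer: 8 8 6

Derivation:
--- FIFO ---
  step 0: ref 5 -> FAULT, frames=[5,-,-,-] (faults so far: 1)
  step 1: ref 6 -> FAULT, frames=[5,6,-,-] (faults so far: 2)
  step 2: ref 1 -> FAULT, frames=[5,6,1,-] (faults so far: 3)
  step 3: ref 1 -> HIT, frames=[5,6,1,-] (faults so far: 3)
  step 4: ref 1 -> HIT, frames=[5,6,1,-] (faults so far: 3)
  step 5: ref 3 -> FAULT, frames=[5,6,1,3] (faults so far: 4)
  step 6: ref 2 -> FAULT, evict 5, frames=[2,6,1,3] (faults so far: 5)
  step 7: ref 5 -> FAULT, evict 6, frames=[2,5,1,3] (faults so far: 6)
  step 8: ref 3 -> HIT, frames=[2,5,1,3] (faults so far: 6)
  step 9: ref 5 -> HIT, frames=[2,5,1,3] (faults so far: 6)
  step 10: ref 6 -> FAULT, evict 1, frames=[2,5,6,3] (faults so far: 7)
  step 11: ref 6 -> HIT, frames=[2,5,6,3] (faults so far: 7)
  step 12: ref 6 -> HIT, frames=[2,5,6,3] (faults so far: 7)
  step 13: ref 6 -> HIT, frames=[2,5,6,3] (faults so far: 7)
  step 14: ref 1 -> FAULT, evict 3, frames=[2,5,6,1] (faults so far: 8)
  step 15: ref 6 -> HIT, frames=[2,5,6,1] (faults so far: 8)
  FIFO total faults: 8
--- LRU ---
  step 0: ref 5 -> FAULT, frames=[5,-,-,-] (faults so far: 1)
  step 1: ref 6 -> FAULT, frames=[5,6,-,-] (faults so far: 2)
  step 2: ref 1 -> FAULT, frames=[5,6,1,-] (faults so far: 3)
  step 3: ref 1 -> HIT, frames=[5,6,1,-] (faults so far: 3)
  step 4: ref 1 -> HIT, frames=[5,6,1,-] (faults so far: 3)
  step 5: ref 3 -> FAULT, frames=[5,6,1,3] (faults so far: 4)
  step 6: ref 2 -> FAULT, evict 5, frames=[2,6,1,3] (faults so far: 5)
  step 7: ref 5 -> FAULT, evict 6, frames=[2,5,1,3] (faults so far: 6)
  step 8: ref 3 -> HIT, frames=[2,5,1,3] (faults so far: 6)
  step 9: ref 5 -> HIT, frames=[2,5,1,3] (faults so far: 6)
  step 10: ref 6 -> FAULT, evict 1, frames=[2,5,6,3] (faults so far: 7)
  step 11: ref 6 -> HIT, frames=[2,5,6,3] (faults so far: 7)
  step 12: ref 6 -> HIT, frames=[2,5,6,3] (faults so far: 7)
  step 13: ref 6 -> HIT, frames=[2,5,6,3] (faults so far: 7)
  step 14: ref 1 -> FAULT, evict 2, frames=[1,5,6,3] (faults so far: 8)
  step 15: ref 6 -> HIT, frames=[1,5,6,3] (faults so far: 8)
  LRU total faults: 8
--- Optimal ---
  step 0: ref 5 -> FAULT, frames=[5,-,-,-] (faults so far: 1)
  step 1: ref 6 -> FAULT, frames=[5,6,-,-] (faults so far: 2)
  step 2: ref 1 -> FAULT, frames=[5,6,1,-] (faults so far: 3)
  step 3: ref 1 -> HIT, frames=[5,6,1,-] (faults so far: 3)
  step 4: ref 1 -> HIT, frames=[5,6,1,-] (faults so far: 3)
  step 5: ref 3 -> FAULT, frames=[5,6,1,3] (faults so far: 4)
  step 6: ref 2 -> FAULT, evict 1, frames=[5,6,2,3] (faults so far: 5)
  step 7: ref 5 -> HIT, frames=[5,6,2,3] (faults so far: 5)
  step 8: ref 3 -> HIT, frames=[5,6,2,3] (faults so far: 5)
  step 9: ref 5 -> HIT, frames=[5,6,2,3] (faults so far: 5)
  step 10: ref 6 -> HIT, frames=[5,6,2,3] (faults so far: 5)
  step 11: ref 6 -> HIT, frames=[5,6,2,3] (faults so far: 5)
  step 12: ref 6 -> HIT, frames=[5,6,2,3] (faults so far: 5)
  step 13: ref 6 -> HIT, frames=[5,6,2,3] (faults so far: 5)
  step 14: ref 1 -> FAULT, evict 2, frames=[5,6,1,3] (faults so far: 6)
  step 15: ref 6 -> HIT, frames=[5,6,1,3] (faults so far: 6)
  Optimal total faults: 6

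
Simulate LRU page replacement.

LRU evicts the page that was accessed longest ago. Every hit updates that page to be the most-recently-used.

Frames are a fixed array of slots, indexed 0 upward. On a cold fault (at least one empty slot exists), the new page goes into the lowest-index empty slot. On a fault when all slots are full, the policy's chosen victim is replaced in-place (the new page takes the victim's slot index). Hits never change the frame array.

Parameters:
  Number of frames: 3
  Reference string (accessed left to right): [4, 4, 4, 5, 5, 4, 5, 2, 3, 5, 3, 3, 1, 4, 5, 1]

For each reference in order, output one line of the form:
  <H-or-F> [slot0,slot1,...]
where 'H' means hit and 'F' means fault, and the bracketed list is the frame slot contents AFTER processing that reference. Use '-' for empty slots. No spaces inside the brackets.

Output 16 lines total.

F [4,-,-]
H [4,-,-]
H [4,-,-]
F [4,5,-]
H [4,5,-]
H [4,5,-]
H [4,5,-]
F [4,5,2]
F [3,5,2]
H [3,5,2]
H [3,5,2]
H [3,5,2]
F [3,5,1]
F [3,4,1]
F [5,4,1]
H [5,4,1]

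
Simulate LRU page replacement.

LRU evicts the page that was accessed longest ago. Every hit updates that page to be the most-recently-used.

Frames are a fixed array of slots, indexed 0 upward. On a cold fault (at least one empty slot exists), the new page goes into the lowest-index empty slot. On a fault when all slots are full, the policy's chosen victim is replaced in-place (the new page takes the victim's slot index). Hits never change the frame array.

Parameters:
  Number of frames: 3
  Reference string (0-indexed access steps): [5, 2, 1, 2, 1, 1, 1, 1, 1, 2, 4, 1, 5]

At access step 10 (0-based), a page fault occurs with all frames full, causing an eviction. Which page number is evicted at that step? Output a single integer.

Step 0: ref 5 -> FAULT, frames=[5,-,-]
Step 1: ref 2 -> FAULT, frames=[5,2,-]
Step 2: ref 1 -> FAULT, frames=[5,2,1]
Step 3: ref 2 -> HIT, frames=[5,2,1]
Step 4: ref 1 -> HIT, frames=[5,2,1]
Step 5: ref 1 -> HIT, frames=[5,2,1]
Step 6: ref 1 -> HIT, frames=[5,2,1]
Step 7: ref 1 -> HIT, frames=[5,2,1]
Step 8: ref 1 -> HIT, frames=[5,2,1]
Step 9: ref 2 -> HIT, frames=[5,2,1]
Step 10: ref 4 -> FAULT, evict 5, frames=[4,2,1]
At step 10: evicted page 5

Answer: 5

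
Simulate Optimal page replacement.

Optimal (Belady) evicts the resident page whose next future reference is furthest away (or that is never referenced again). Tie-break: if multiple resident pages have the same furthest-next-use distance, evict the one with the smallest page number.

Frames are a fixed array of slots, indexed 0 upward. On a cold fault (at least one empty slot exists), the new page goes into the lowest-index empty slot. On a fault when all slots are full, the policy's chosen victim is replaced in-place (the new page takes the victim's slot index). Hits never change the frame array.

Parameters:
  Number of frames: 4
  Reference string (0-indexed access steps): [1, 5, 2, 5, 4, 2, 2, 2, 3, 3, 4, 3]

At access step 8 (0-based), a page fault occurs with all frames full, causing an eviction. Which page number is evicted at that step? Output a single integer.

Answer: 1

Derivation:
Step 0: ref 1 -> FAULT, frames=[1,-,-,-]
Step 1: ref 5 -> FAULT, frames=[1,5,-,-]
Step 2: ref 2 -> FAULT, frames=[1,5,2,-]
Step 3: ref 5 -> HIT, frames=[1,5,2,-]
Step 4: ref 4 -> FAULT, frames=[1,5,2,4]
Step 5: ref 2 -> HIT, frames=[1,5,2,4]
Step 6: ref 2 -> HIT, frames=[1,5,2,4]
Step 7: ref 2 -> HIT, frames=[1,5,2,4]
Step 8: ref 3 -> FAULT, evict 1, frames=[3,5,2,4]
At step 8: evicted page 1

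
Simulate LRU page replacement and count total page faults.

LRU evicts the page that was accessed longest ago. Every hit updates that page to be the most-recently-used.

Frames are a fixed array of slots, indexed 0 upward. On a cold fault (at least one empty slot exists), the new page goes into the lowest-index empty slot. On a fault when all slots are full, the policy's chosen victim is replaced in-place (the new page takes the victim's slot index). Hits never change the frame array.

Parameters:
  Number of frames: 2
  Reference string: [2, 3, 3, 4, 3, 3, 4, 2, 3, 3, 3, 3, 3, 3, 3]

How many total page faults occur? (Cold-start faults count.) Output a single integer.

Step 0: ref 2 → FAULT, frames=[2,-]
Step 1: ref 3 → FAULT, frames=[2,3]
Step 2: ref 3 → HIT, frames=[2,3]
Step 3: ref 4 → FAULT (evict 2), frames=[4,3]
Step 4: ref 3 → HIT, frames=[4,3]
Step 5: ref 3 → HIT, frames=[4,3]
Step 6: ref 4 → HIT, frames=[4,3]
Step 7: ref 2 → FAULT (evict 3), frames=[4,2]
Step 8: ref 3 → FAULT (evict 4), frames=[3,2]
Step 9: ref 3 → HIT, frames=[3,2]
Step 10: ref 3 → HIT, frames=[3,2]
Step 11: ref 3 → HIT, frames=[3,2]
Step 12: ref 3 → HIT, frames=[3,2]
Step 13: ref 3 → HIT, frames=[3,2]
Step 14: ref 3 → HIT, frames=[3,2]
Total faults: 5

Answer: 5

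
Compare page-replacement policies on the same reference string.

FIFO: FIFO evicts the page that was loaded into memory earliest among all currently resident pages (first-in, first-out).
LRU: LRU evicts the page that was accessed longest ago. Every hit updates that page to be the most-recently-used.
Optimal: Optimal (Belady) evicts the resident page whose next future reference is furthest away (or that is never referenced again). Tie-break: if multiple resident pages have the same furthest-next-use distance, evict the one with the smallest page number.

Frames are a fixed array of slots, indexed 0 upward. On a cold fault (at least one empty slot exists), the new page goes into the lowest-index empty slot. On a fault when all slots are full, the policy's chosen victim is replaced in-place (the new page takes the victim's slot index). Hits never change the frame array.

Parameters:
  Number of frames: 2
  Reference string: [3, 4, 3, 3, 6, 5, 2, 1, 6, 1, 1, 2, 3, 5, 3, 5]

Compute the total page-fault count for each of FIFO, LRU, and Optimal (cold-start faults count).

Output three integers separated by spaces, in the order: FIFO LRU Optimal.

--- FIFO ---
  step 0: ref 3 -> FAULT, frames=[3,-] (faults so far: 1)
  step 1: ref 4 -> FAULT, frames=[3,4] (faults so far: 2)
  step 2: ref 3 -> HIT, frames=[3,4] (faults so far: 2)
  step 3: ref 3 -> HIT, frames=[3,4] (faults so far: 2)
  step 4: ref 6 -> FAULT, evict 3, frames=[6,4] (faults so far: 3)
  step 5: ref 5 -> FAULT, evict 4, frames=[6,5] (faults so far: 4)
  step 6: ref 2 -> FAULT, evict 6, frames=[2,5] (faults so far: 5)
  step 7: ref 1 -> FAULT, evict 5, frames=[2,1] (faults so far: 6)
  step 8: ref 6 -> FAULT, evict 2, frames=[6,1] (faults so far: 7)
  step 9: ref 1 -> HIT, frames=[6,1] (faults so far: 7)
  step 10: ref 1 -> HIT, frames=[6,1] (faults so far: 7)
  step 11: ref 2 -> FAULT, evict 1, frames=[6,2] (faults so far: 8)
  step 12: ref 3 -> FAULT, evict 6, frames=[3,2] (faults so far: 9)
  step 13: ref 5 -> FAULT, evict 2, frames=[3,5] (faults so far: 10)
  step 14: ref 3 -> HIT, frames=[3,5] (faults so far: 10)
  step 15: ref 5 -> HIT, frames=[3,5] (faults so far: 10)
  FIFO total faults: 10
--- LRU ---
  step 0: ref 3 -> FAULT, frames=[3,-] (faults so far: 1)
  step 1: ref 4 -> FAULT, frames=[3,4] (faults so far: 2)
  step 2: ref 3 -> HIT, frames=[3,4] (faults so far: 2)
  step 3: ref 3 -> HIT, frames=[3,4] (faults so far: 2)
  step 4: ref 6 -> FAULT, evict 4, frames=[3,6] (faults so far: 3)
  step 5: ref 5 -> FAULT, evict 3, frames=[5,6] (faults so far: 4)
  step 6: ref 2 -> FAULT, evict 6, frames=[5,2] (faults so far: 5)
  step 7: ref 1 -> FAULT, evict 5, frames=[1,2] (faults so far: 6)
  step 8: ref 6 -> FAULT, evict 2, frames=[1,6] (faults so far: 7)
  step 9: ref 1 -> HIT, frames=[1,6] (faults so far: 7)
  step 10: ref 1 -> HIT, frames=[1,6] (faults so far: 7)
  step 11: ref 2 -> FAULT, evict 6, frames=[1,2] (faults so far: 8)
  step 12: ref 3 -> FAULT, evict 1, frames=[3,2] (faults so far: 9)
  step 13: ref 5 -> FAULT, evict 2, frames=[3,5] (faults so far: 10)
  step 14: ref 3 -> HIT, frames=[3,5] (faults so far: 10)
  step 15: ref 5 -> HIT, frames=[3,5] (faults so far: 10)
  LRU total faults: 10
--- Optimal ---
  step 0: ref 3 -> FAULT, frames=[3,-] (faults so far: 1)
  step 1: ref 4 -> FAULT, frames=[3,4] (faults so far: 2)
  step 2: ref 3 -> HIT, frames=[3,4] (faults so far: 2)
  step 3: ref 3 -> HIT, frames=[3,4] (faults so far: 2)
  step 4: ref 6 -> FAULT, evict 4, frames=[3,6] (faults so far: 3)
  step 5: ref 5 -> FAULT, evict 3, frames=[5,6] (faults so far: 4)
  step 6: ref 2 -> FAULT, evict 5, frames=[2,6] (faults so far: 5)
  step 7: ref 1 -> FAULT, evict 2, frames=[1,6] (faults so far: 6)
  step 8: ref 6 -> HIT, frames=[1,6] (faults so far: 6)
  step 9: ref 1 -> HIT, frames=[1,6] (faults so far: 6)
  step 10: ref 1 -> HIT, frames=[1,6] (faults so far: 6)
  step 11: ref 2 -> FAULT, evict 1, frames=[2,6] (faults so far: 7)
  step 12: ref 3 -> FAULT, evict 2, frames=[3,6] (faults so far: 8)
  step 13: ref 5 -> FAULT, evict 6, frames=[3,5] (faults so far: 9)
  step 14: ref 3 -> HIT, frames=[3,5] (faults so far: 9)
  step 15: ref 5 -> HIT, frames=[3,5] (faults so far: 9)
  Optimal total faults: 9

Answer: 10 10 9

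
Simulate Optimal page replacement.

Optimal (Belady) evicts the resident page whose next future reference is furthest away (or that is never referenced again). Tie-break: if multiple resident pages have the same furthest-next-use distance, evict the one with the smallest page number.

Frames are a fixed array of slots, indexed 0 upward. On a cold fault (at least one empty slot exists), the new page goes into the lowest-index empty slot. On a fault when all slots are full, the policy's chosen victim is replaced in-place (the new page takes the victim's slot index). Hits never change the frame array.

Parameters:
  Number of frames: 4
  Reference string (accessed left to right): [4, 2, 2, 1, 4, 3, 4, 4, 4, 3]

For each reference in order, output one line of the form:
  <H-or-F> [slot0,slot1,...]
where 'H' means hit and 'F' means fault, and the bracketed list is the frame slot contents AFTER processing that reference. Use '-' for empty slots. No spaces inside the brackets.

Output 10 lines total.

F [4,-,-,-]
F [4,2,-,-]
H [4,2,-,-]
F [4,2,1,-]
H [4,2,1,-]
F [4,2,1,3]
H [4,2,1,3]
H [4,2,1,3]
H [4,2,1,3]
H [4,2,1,3]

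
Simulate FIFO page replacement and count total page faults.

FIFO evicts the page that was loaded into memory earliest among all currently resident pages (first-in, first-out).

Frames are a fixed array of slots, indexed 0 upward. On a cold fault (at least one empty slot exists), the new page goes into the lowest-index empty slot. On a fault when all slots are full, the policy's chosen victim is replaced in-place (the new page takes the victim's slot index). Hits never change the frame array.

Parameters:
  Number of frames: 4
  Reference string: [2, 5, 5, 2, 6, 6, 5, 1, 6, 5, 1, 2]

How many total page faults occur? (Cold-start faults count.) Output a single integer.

Answer: 4

Derivation:
Step 0: ref 2 → FAULT, frames=[2,-,-,-]
Step 1: ref 5 → FAULT, frames=[2,5,-,-]
Step 2: ref 5 → HIT, frames=[2,5,-,-]
Step 3: ref 2 → HIT, frames=[2,5,-,-]
Step 4: ref 6 → FAULT, frames=[2,5,6,-]
Step 5: ref 6 → HIT, frames=[2,5,6,-]
Step 6: ref 5 → HIT, frames=[2,5,6,-]
Step 7: ref 1 → FAULT, frames=[2,5,6,1]
Step 8: ref 6 → HIT, frames=[2,5,6,1]
Step 9: ref 5 → HIT, frames=[2,5,6,1]
Step 10: ref 1 → HIT, frames=[2,5,6,1]
Step 11: ref 2 → HIT, frames=[2,5,6,1]
Total faults: 4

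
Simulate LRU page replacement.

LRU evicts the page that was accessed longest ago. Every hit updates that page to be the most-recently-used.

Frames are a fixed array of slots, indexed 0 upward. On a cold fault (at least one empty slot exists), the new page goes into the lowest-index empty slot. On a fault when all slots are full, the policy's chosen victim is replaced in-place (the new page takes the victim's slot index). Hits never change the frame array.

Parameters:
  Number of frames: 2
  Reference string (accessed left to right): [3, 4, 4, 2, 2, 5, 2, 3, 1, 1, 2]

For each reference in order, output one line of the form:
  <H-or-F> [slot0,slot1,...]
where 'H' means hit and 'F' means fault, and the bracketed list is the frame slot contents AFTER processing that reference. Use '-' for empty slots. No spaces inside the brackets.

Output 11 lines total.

F [3,-]
F [3,4]
H [3,4]
F [2,4]
H [2,4]
F [2,5]
H [2,5]
F [2,3]
F [1,3]
H [1,3]
F [1,2]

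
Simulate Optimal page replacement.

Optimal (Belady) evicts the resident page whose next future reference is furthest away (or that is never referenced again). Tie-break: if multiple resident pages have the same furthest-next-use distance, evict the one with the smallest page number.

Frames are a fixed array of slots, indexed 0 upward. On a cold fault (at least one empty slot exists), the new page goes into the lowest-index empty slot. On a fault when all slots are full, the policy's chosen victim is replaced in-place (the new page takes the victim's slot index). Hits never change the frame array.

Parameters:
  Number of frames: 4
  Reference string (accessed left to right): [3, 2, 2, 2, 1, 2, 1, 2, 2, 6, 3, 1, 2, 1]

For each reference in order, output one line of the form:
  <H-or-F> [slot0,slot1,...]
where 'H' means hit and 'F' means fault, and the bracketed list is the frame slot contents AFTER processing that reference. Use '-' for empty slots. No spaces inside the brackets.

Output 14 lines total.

F [3,-,-,-]
F [3,2,-,-]
H [3,2,-,-]
H [3,2,-,-]
F [3,2,1,-]
H [3,2,1,-]
H [3,2,1,-]
H [3,2,1,-]
H [3,2,1,-]
F [3,2,1,6]
H [3,2,1,6]
H [3,2,1,6]
H [3,2,1,6]
H [3,2,1,6]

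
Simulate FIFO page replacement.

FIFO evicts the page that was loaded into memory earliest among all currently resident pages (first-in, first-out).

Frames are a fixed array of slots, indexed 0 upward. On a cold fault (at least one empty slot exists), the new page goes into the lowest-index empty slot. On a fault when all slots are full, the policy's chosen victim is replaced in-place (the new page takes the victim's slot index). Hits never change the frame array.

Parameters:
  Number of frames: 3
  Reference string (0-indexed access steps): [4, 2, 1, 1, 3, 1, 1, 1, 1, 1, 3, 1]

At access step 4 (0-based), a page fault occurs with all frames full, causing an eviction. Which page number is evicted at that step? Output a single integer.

Answer: 4

Derivation:
Step 0: ref 4 -> FAULT, frames=[4,-,-]
Step 1: ref 2 -> FAULT, frames=[4,2,-]
Step 2: ref 1 -> FAULT, frames=[4,2,1]
Step 3: ref 1 -> HIT, frames=[4,2,1]
Step 4: ref 3 -> FAULT, evict 4, frames=[3,2,1]
At step 4: evicted page 4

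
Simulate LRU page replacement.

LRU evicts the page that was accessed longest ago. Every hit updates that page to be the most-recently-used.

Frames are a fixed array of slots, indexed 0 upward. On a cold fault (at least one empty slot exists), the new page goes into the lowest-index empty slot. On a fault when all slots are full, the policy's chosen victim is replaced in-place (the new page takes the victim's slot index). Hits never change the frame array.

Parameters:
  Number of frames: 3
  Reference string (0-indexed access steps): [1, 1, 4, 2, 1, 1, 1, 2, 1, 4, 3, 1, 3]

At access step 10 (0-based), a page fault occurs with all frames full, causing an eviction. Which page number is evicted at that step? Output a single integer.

Step 0: ref 1 -> FAULT, frames=[1,-,-]
Step 1: ref 1 -> HIT, frames=[1,-,-]
Step 2: ref 4 -> FAULT, frames=[1,4,-]
Step 3: ref 2 -> FAULT, frames=[1,4,2]
Step 4: ref 1 -> HIT, frames=[1,4,2]
Step 5: ref 1 -> HIT, frames=[1,4,2]
Step 6: ref 1 -> HIT, frames=[1,4,2]
Step 7: ref 2 -> HIT, frames=[1,4,2]
Step 8: ref 1 -> HIT, frames=[1,4,2]
Step 9: ref 4 -> HIT, frames=[1,4,2]
Step 10: ref 3 -> FAULT, evict 2, frames=[1,4,3]
At step 10: evicted page 2

Answer: 2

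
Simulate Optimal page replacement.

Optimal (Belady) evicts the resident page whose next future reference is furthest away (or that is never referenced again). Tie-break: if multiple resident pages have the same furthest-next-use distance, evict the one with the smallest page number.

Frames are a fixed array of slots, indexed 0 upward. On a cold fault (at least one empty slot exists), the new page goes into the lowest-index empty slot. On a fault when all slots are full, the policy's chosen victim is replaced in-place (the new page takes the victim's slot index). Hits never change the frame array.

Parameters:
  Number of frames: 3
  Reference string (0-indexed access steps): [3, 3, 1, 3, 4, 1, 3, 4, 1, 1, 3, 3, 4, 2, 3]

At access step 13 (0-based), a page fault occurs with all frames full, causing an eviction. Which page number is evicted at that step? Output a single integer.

Step 0: ref 3 -> FAULT, frames=[3,-,-]
Step 1: ref 3 -> HIT, frames=[3,-,-]
Step 2: ref 1 -> FAULT, frames=[3,1,-]
Step 3: ref 3 -> HIT, frames=[3,1,-]
Step 4: ref 4 -> FAULT, frames=[3,1,4]
Step 5: ref 1 -> HIT, frames=[3,1,4]
Step 6: ref 3 -> HIT, frames=[3,1,4]
Step 7: ref 4 -> HIT, frames=[3,1,4]
Step 8: ref 1 -> HIT, frames=[3,1,4]
Step 9: ref 1 -> HIT, frames=[3,1,4]
Step 10: ref 3 -> HIT, frames=[3,1,4]
Step 11: ref 3 -> HIT, frames=[3,1,4]
Step 12: ref 4 -> HIT, frames=[3,1,4]
Step 13: ref 2 -> FAULT, evict 1, frames=[3,2,4]
At step 13: evicted page 1

Answer: 1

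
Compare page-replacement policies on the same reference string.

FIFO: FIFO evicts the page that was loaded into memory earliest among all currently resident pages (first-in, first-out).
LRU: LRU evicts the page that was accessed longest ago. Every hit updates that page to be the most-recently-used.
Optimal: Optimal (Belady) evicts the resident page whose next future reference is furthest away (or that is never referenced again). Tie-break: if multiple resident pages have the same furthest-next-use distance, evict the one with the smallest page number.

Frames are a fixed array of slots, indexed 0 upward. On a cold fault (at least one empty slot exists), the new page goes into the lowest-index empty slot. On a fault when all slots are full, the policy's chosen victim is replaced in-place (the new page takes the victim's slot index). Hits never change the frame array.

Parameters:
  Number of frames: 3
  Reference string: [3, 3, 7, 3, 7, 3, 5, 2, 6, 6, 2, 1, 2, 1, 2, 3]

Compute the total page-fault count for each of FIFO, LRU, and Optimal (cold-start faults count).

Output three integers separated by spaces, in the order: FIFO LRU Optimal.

--- FIFO ---
  step 0: ref 3 -> FAULT, frames=[3,-,-] (faults so far: 1)
  step 1: ref 3 -> HIT, frames=[3,-,-] (faults so far: 1)
  step 2: ref 7 -> FAULT, frames=[3,7,-] (faults so far: 2)
  step 3: ref 3 -> HIT, frames=[3,7,-] (faults so far: 2)
  step 4: ref 7 -> HIT, frames=[3,7,-] (faults so far: 2)
  step 5: ref 3 -> HIT, frames=[3,7,-] (faults so far: 2)
  step 6: ref 5 -> FAULT, frames=[3,7,5] (faults so far: 3)
  step 7: ref 2 -> FAULT, evict 3, frames=[2,7,5] (faults so far: 4)
  step 8: ref 6 -> FAULT, evict 7, frames=[2,6,5] (faults so far: 5)
  step 9: ref 6 -> HIT, frames=[2,6,5] (faults so far: 5)
  step 10: ref 2 -> HIT, frames=[2,6,5] (faults so far: 5)
  step 11: ref 1 -> FAULT, evict 5, frames=[2,6,1] (faults so far: 6)
  step 12: ref 2 -> HIT, frames=[2,6,1] (faults so far: 6)
  step 13: ref 1 -> HIT, frames=[2,6,1] (faults so far: 6)
  step 14: ref 2 -> HIT, frames=[2,6,1] (faults so far: 6)
  step 15: ref 3 -> FAULT, evict 2, frames=[3,6,1] (faults so far: 7)
  FIFO total faults: 7
--- LRU ---
  step 0: ref 3 -> FAULT, frames=[3,-,-] (faults so far: 1)
  step 1: ref 3 -> HIT, frames=[3,-,-] (faults so far: 1)
  step 2: ref 7 -> FAULT, frames=[3,7,-] (faults so far: 2)
  step 3: ref 3 -> HIT, frames=[3,7,-] (faults so far: 2)
  step 4: ref 7 -> HIT, frames=[3,7,-] (faults so far: 2)
  step 5: ref 3 -> HIT, frames=[3,7,-] (faults so far: 2)
  step 6: ref 5 -> FAULT, frames=[3,7,5] (faults so far: 3)
  step 7: ref 2 -> FAULT, evict 7, frames=[3,2,5] (faults so far: 4)
  step 8: ref 6 -> FAULT, evict 3, frames=[6,2,5] (faults so far: 5)
  step 9: ref 6 -> HIT, frames=[6,2,5] (faults so far: 5)
  step 10: ref 2 -> HIT, frames=[6,2,5] (faults so far: 5)
  step 11: ref 1 -> FAULT, evict 5, frames=[6,2,1] (faults so far: 6)
  step 12: ref 2 -> HIT, frames=[6,2,1] (faults so far: 6)
  step 13: ref 1 -> HIT, frames=[6,2,1] (faults so far: 6)
  step 14: ref 2 -> HIT, frames=[6,2,1] (faults so far: 6)
  step 15: ref 3 -> FAULT, evict 6, frames=[3,2,1] (faults so far: 7)
  LRU total faults: 7
--- Optimal ---
  step 0: ref 3 -> FAULT, frames=[3,-,-] (faults so far: 1)
  step 1: ref 3 -> HIT, frames=[3,-,-] (faults so far: 1)
  step 2: ref 7 -> FAULT, frames=[3,7,-] (faults so far: 2)
  step 3: ref 3 -> HIT, frames=[3,7,-] (faults so far: 2)
  step 4: ref 7 -> HIT, frames=[3,7,-] (faults so far: 2)
  step 5: ref 3 -> HIT, frames=[3,7,-] (faults so far: 2)
  step 6: ref 5 -> FAULT, frames=[3,7,5] (faults so far: 3)
  step 7: ref 2 -> FAULT, evict 5, frames=[3,7,2] (faults so far: 4)
  step 8: ref 6 -> FAULT, evict 7, frames=[3,6,2] (faults so far: 5)
  step 9: ref 6 -> HIT, frames=[3,6,2] (faults so far: 5)
  step 10: ref 2 -> HIT, frames=[3,6,2] (faults so far: 5)
  step 11: ref 1 -> FAULT, evict 6, frames=[3,1,2] (faults so far: 6)
  step 12: ref 2 -> HIT, frames=[3,1,2] (faults so far: 6)
  step 13: ref 1 -> HIT, frames=[3,1,2] (faults so far: 6)
  step 14: ref 2 -> HIT, frames=[3,1,2] (faults so far: 6)
  step 15: ref 3 -> HIT, frames=[3,1,2] (faults so far: 6)
  Optimal total faults: 6

Answer: 7 7 6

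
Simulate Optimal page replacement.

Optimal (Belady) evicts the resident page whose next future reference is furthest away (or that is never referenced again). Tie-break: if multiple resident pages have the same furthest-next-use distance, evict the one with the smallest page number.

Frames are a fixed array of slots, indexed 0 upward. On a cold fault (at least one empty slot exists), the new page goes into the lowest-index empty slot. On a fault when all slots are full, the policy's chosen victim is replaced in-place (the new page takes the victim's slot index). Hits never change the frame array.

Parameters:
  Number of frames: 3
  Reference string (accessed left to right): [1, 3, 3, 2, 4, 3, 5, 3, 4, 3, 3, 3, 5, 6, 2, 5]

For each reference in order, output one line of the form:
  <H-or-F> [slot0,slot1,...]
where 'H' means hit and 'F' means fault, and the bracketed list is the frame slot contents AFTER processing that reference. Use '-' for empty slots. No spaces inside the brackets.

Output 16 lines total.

F [1,-,-]
F [1,3,-]
H [1,3,-]
F [1,3,2]
F [4,3,2]
H [4,3,2]
F [4,3,5]
H [4,3,5]
H [4,3,5]
H [4,3,5]
H [4,3,5]
H [4,3,5]
H [4,3,5]
F [4,6,5]
F [2,6,5]
H [2,6,5]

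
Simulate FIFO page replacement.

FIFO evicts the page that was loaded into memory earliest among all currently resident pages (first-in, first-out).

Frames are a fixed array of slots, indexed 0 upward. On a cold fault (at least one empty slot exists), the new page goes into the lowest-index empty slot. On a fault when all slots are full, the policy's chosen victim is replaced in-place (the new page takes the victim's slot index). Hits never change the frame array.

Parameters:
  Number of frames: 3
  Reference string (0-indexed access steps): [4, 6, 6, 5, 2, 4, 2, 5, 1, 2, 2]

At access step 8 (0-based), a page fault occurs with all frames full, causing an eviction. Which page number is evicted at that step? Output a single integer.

Step 0: ref 4 -> FAULT, frames=[4,-,-]
Step 1: ref 6 -> FAULT, frames=[4,6,-]
Step 2: ref 6 -> HIT, frames=[4,6,-]
Step 3: ref 5 -> FAULT, frames=[4,6,5]
Step 4: ref 2 -> FAULT, evict 4, frames=[2,6,5]
Step 5: ref 4 -> FAULT, evict 6, frames=[2,4,5]
Step 6: ref 2 -> HIT, frames=[2,4,5]
Step 7: ref 5 -> HIT, frames=[2,4,5]
Step 8: ref 1 -> FAULT, evict 5, frames=[2,4,1]
At step 8: evicted page 5

Answer: 5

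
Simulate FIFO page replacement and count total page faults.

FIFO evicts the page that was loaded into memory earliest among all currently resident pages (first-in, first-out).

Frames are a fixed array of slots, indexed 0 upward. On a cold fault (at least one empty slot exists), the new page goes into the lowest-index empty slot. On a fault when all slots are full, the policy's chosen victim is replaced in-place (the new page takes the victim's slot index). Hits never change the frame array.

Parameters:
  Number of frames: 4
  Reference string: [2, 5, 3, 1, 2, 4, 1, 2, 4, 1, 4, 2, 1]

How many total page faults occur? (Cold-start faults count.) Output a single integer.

Answer: 6

Derivation:
Step 0: ref 2 → FAULT, frames=[2,-,-,-]
Step 1: ref 5 → FAULT, frames=[2,5,-,-]
Step 2: ref 3 → FAULT, frames=[2,5,3,-]
Step 3: ref 1 → FAULT, frames=[2,5,3,1]
Step 4: ref 2 → HIT, frames=[2,5,3,1]
Step 5: ref 4 → FAULT (evict 2), frames=[4,5,3,1]
Step 6: ref 1 → HIT, frames=[4,5,3,1]
Step 7: ref 2 → FAULT (evict 5), frames=[4,2,3,1]
Step 8: ref 4 → HIT, frames=[4,2,3,1]
Step 9: ref 1 → HIT, frames=[4,2,3,1]
Step 10: ref 4 → HIT, frames=[4,2,3,1]
Step 11: ref 2 → HIT, frames=[4,2,3,1]
Step 12: ref 1 → HIT, frames=[4,2,3,1]
Total faults: 6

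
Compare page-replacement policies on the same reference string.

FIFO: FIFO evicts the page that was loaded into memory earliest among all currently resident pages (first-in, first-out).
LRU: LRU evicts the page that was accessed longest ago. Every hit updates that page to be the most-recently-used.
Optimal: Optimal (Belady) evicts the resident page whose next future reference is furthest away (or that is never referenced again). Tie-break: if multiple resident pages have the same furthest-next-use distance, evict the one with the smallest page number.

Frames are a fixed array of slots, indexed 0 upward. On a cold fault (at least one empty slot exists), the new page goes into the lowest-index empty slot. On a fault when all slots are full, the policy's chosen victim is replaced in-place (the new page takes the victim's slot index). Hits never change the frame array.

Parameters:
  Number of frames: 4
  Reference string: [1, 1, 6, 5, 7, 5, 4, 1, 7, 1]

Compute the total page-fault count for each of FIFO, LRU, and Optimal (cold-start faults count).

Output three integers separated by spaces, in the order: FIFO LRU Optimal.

--- FIFO ---
  step 0: ref 1 -> FAULT, frames=[1,-,-,-] (faults so far: 1)
  step 1: ref 1 -> HIT, frames=[1,-,-,-] (faults so far: 1)
  step 2: ref 6 -> FAULT, frames=[1,6,-,-] (faults so far: 2)
  step 3: ref 5 -> FAULT, frames=[1,6,5,-] (faults so far: 3)
  step 4: ref 7 -> FAULT, frames=[1,6,5,7] (faults so far: 4)
  step 5: ref 5 -> HIT, frames=[1,6,5,7] (faults so far: 4)
  step 6: ref 4 -> FAULT, evict 1, frames=[4,6,5,7] (faults so far: 5)
  step 7: ref 1 -> FAULT, evict 6, frames=[4,1,5,7] (faults so far: 6)
  step 8: ref 7 -> HIT, frames=[4,1,5,7] (faults so far: 6)
  step 9: ref 1 -> HIT, frames=[4,1,5,7] (faults so far: 6)
  FIFO total faults: 6
--- LRU ---
  step 0: ref 1 -> FAULT, frames=[1,-,-,-] (faults so far: 1)
  step 1: ref 1 -> HIT, frames=[1,-,-,-] (faults so far: 1)
  step 2: ref 6 -> FAULT, frames=[1,6,-,-] (faults so far: 2)
  step 3: ref 5 -> FAULT, frames=[1,6,5,-] (faults so far: 3)
  step 4: ref 7 -> FAULT, frames=[1,6,5,7] (faults so far: 4)
  step 5: ref 5 -> HIT, frames=[1,6,5,7] (faults so far: 4)
  step 6: ref 4 -> FAULT, evict 1, frames=[4,6,5,7] (faults so far: 5)
  step 7: ref 1 -> FAULT, evict 6, frames=[4,1,5,7] (faults so far: 6)
  step 8: ref 7 -> HIT, frames=[4,1,5,7] (faults so far: 6)
  step 9: ref 1 -> HIT, frames=[4,1,5,7] (faults so far: 6)
  LRU total faults: 6
--- Optimal ---
  step 0: ref 1 -> FAULT, frames=[1,-,-,-] (faults so far: 1)
  step 1: ref 1 -> HIT, frames=[1,-,-,-] (faults so far: 1)
  step 2: ref 6 -> FAULT, frames=[1,6,-,-] (faults so far: 2)
  step 3: ref 5 -> FAULT, frames=[1,6,5,-] (faults so far: 3)
  step 4: ref 7 -> FAULT, frames=[1,6,5,7] (faults so far: 4)
  step 5: ref 5 -> HIT, frames=[1,6,5,7] (faults so far: 4)
  step 6: ref 4 -> FAULT, evict 5, frames=[1,6,4,7] (faults so far: 5)
  step 7: ref 1 -> HIT, frames=[1,6,4,7] (faults so far: 5)
  step 8: ref 7 -> HIT, frames=[1,6,4,7] (faults so far: 5)
  step 9: ref 1 -> HIT, frames=[1,6,4,7] (faults so far: 5)
  Optimal total faults: 5

Answer: 6 6 5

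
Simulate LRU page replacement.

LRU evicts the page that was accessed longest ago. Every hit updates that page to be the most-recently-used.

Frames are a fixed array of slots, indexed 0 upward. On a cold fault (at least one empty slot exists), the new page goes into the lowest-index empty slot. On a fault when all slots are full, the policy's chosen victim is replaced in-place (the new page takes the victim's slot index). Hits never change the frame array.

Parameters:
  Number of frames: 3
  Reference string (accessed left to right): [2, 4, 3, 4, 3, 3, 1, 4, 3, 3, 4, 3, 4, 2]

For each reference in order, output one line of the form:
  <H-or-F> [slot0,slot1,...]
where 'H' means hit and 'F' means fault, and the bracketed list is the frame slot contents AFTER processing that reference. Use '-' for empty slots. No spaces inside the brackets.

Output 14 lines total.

F [2,-,-]
F [2,4,-]
F [2,4,3]
H [2,4,3]
H [2,4,3]
H [2,4,3]
F [1,4,3]
H [1,4,3]
H [1,4,3]
H [1,4,3]
H [1,4,3]
H [1,4,3]
H [1,4,3]
F [2,4,3]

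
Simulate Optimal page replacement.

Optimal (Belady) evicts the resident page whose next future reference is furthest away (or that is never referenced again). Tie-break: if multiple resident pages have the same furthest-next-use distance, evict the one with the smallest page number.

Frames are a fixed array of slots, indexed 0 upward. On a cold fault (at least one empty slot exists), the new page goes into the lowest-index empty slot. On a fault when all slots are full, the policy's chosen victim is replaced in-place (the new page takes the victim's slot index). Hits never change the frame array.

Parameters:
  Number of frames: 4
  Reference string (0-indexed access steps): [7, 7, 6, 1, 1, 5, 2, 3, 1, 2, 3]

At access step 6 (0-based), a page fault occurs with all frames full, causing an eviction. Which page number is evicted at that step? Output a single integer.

Step 0: ref 7 -> FAULT, frames=[7,-,-,-]
Step 1: ref 7 -> HIT, frames=[7,-,-,-]
Step 2: ref 6 -> FAULT, frames=[7,6,-,-]
Step 3: ref 1 -> FAULT, frames=[7,6,1,-]
Step 4: ref 1 -> HIT, frames=[7,6,1,-]
Step 5: ref 5 -> FAULT, frames=[7,6,1,5]
Step 6: ref 2 -> FAULT, evict 5, frames=[7,6,1,2]
At step 6: evicted page 5

Answer: 5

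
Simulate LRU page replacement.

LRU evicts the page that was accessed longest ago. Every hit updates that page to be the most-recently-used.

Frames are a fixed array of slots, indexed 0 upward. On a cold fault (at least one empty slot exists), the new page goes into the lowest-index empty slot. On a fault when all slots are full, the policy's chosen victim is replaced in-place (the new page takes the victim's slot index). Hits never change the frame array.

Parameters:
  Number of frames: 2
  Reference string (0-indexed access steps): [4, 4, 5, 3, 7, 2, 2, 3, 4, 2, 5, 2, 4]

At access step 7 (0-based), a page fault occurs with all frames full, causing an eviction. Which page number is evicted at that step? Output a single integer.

Step 0: ref 4 -> FAULT, frames=[4,-]
Step 1: ref 4 -> HIT, frames=[4,-]
Step 2: ref 5 -> FAULT, frames=[4,5]
Step 3: ref 3 -> FAULT, evict 4, frames=[3,5]
Step 4: ref 7 -> FAULT, evict 5, frames=[3,7]
Step 5: ref 2 -> FAULT, evict 3, frames=[2,7]
Step 6: ref 2 -> HIT, frames=[2,7]
Step 7: ref 3 -> FAULT, evict 7, frames=[2,3]
At step 7: evicted page 7

Answer: 7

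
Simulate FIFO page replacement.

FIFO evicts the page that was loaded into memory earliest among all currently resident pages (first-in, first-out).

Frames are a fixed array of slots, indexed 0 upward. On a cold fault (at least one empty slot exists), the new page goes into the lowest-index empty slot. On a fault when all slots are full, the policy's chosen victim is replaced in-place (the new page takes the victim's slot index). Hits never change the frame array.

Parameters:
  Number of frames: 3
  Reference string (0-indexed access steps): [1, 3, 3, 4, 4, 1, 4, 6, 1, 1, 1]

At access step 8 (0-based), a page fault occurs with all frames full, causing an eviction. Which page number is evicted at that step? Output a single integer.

Step 0: ref 1 -> FAULT, frames=[1,-,-]
Step 1: ref 3 -> FAULT, frames=[1,3,-]
Step 2: ref 3 -> HIT, frames=[1,3,-]
Step 3: ref 4 -> FAULT, frames=[1,3,4]
Step 4: ref 4 -> HIT, frames=[1,3,4]
Step 5: ref 1 -> HIT, frames=[1,3,4]
Step 6: ref 4 -> HIT, frames=[1,3,4]
Step 7: ref 6 -> FAULT, evict 1, frames=[6,3,4]
Step 8: ref 1 -> FAULT, evict 3, frames=[6,1,4]
At step 8: evicted page 3

Answer: 3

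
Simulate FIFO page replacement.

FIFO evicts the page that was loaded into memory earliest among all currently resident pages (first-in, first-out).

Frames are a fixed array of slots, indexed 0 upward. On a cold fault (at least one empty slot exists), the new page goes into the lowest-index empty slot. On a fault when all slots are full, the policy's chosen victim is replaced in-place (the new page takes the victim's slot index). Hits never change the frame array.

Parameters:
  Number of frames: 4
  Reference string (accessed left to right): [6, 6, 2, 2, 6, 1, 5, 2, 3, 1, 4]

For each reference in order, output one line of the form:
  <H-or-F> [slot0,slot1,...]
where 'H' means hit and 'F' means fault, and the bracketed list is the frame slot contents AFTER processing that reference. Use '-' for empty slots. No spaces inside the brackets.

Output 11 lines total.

F [6,-,-,-]
H [6,-,-,-]
F [6,2,-,-]
H [6,2,-,-]
H [6,2,-,-]
F [6,2,1,-]
F [6,2,1,5]
H [6,2,1,5]
F [3,2,1,5]
H [3,2,1,5]
F [3,4,1,5]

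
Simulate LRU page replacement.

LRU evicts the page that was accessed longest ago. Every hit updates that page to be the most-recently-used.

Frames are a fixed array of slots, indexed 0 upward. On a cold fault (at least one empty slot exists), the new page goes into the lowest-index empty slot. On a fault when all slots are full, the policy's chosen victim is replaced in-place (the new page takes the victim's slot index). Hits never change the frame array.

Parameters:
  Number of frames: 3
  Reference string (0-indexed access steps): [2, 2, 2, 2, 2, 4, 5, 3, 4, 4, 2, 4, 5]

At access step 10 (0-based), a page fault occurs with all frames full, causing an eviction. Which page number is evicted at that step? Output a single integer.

Answer: 5

Derivation:
Step 0: ref 2 -> FAULT, frames=[2,-,-]
Step 1: ref 2 -> HIT, frames=[2,-,-]
Step 2: ref 2 -> HIT, frames=[2,-,-]
Step 3: ref 2 -> HIT, frames=[2,-,-]
Step 4: ref 2 -> HIT, frames=[2,-,-]
Step 5: ref 4 -> FAULT, frames=[2,4,-]
Step 6: ref 5 -> FAULT, frames=[2,4,5]
Step 7: ref 3 -> FAULT, evict 2, frames=[3,4,5]
Step 8: ref 4 -> HIT, frames=[3,4,5]
Step 9: ref 4 -> HIT, frames=[3,4,5]
Step 10: ref 2 -> FAULT, evict 5, frames=[3,4,2]
At step 10: evicted page 5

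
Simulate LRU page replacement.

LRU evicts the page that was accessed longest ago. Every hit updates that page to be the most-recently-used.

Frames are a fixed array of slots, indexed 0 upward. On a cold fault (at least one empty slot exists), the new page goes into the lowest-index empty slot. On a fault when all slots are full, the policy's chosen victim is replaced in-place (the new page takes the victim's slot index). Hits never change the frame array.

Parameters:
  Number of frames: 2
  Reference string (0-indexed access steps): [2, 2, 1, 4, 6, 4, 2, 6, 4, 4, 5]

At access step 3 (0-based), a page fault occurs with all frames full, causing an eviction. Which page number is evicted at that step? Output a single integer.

Step 0: ref 2 -> FAULT, frames=[2,-]
Step 1: ref 2 -> HIT, frames=[2,-]
Step 2: ref 1 -> FAULT, frames=[2,1]
Step 3: ref 4 -> FAULT, evict 2, frames=[4,1]
At step 3: evicted page 2

Answer: 2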